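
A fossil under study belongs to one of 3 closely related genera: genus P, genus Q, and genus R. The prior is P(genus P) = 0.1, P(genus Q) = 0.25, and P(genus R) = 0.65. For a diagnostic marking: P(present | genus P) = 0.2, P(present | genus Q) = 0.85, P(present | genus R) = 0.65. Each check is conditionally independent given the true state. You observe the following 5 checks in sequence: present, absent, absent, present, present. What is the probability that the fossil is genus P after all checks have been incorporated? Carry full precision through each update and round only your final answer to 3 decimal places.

0.020

After 'present': normaliser = 0.2·0.1000 + 0.85·0.2500 + 0.65·0.6500; P(genus P) ≈ 0.0305, P(genus Q) ≈ 0.3244, P(genus R) ≈ 0.6450
After 'absent': normaliser = 0.8·0.0305 + 0.15·0.3244 + 0.35·0.6450; P(genus P) ≈ 0.0817, P(genus Q) ≈ 0.1628, P(genus R) ≈ 0.7554
After 'absent': normaliser = 0.8·0.0817 + 0.15·0.1628 + 0.35·0.7554; P(genus P) ≈ 0.1846, P(genus Q) ≈ 0.0690, P(genus R) ≈ 0.7464
After 'present': normaliser = 0.2·0.1846 + 0.85·0.0690 + 0.65·0.7464; P(genus P) ≈ 0.0636, P(genus Q) ≈ 0.1009, P(genus R) ≈ 0.8355
After 'present': normaliser = 0.2·0.0636 + 0.85·0.1009 + 0.65·0.8355; P(genus P) ≈ 0.0198, P(genus Q) ≈ 0.1337, P(genus R) ≈ 0.8465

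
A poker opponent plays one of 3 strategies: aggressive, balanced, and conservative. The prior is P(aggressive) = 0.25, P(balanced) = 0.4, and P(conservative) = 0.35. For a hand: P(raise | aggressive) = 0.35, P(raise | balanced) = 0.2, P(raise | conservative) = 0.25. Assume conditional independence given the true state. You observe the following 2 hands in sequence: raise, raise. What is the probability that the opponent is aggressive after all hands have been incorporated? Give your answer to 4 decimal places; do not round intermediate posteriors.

0.4471

After 'raise': normaliser = 0.35·0.2500 + 0.2·0.4000 + 0.25·0.3500; P(aggressive) ≈ 0.3431, P(balanced) ≈ 0.3137, P(conservative) ≈ 0.3431
After 'raise': normaliser = 0.35·0.3431 + 0.2·0.3137 + 0.25·0.3431; P(aggressive) ≈ 0.4471, P(balanced) ≈ 0.2336, P(conservative) ≈ 0.3193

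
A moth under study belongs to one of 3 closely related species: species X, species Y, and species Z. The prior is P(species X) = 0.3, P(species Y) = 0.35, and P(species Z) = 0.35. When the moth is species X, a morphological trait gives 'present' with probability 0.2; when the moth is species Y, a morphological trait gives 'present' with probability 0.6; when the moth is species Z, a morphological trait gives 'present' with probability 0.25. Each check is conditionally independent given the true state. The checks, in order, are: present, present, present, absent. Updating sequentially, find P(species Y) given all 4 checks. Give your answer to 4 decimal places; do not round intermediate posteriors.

After 'present': normaliser = 0.2·0.3000 + 0.6·0.3500 + 0.25·0.3500; P(species X) ≈ 0.1678, P(species Y) ≈ 0.5874, P(species Z) ≈ 0.2448
After 'present': normaliser = 0.2·0.1678 + 0.6·0.5874 + 0.25·0.2448; P(species X) ≈ 0.0751, P(species Y) ≈ 0.7881, P(species Z) ≈ 0.1368
After 'present': normaliser = 0.2·0.0751 + 0.6·0.7881 + 0.25·0.1368; P(species X) ≈ 0.0288, P(species Y) ≈ 0.9057, P(species Z) ≈ 0.0655
After 'absent': normaliser = 0.8·0.0288 + 0.4·0.9057 + 0.75·0.0655; P(species X) ≈ 0.0529, P(species Y) ≈ 0.8339, P(species Z) ≈ 0.1131

0.8339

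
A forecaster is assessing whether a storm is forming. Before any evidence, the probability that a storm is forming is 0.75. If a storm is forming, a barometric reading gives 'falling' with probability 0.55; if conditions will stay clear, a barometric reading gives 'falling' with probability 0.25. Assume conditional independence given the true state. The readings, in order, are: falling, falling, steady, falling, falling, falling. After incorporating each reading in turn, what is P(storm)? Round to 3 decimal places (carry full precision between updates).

0.989

After 'falling': P(storm) = 0.55·0.7500 / (0.55·0.7500 + 0.25·0.2500) ≈ 0.8684
After 'falling': P(storm) = 0.55·0.8684 / (0.55·0.8684 + 0.25·0.1316) ≈ 0.9356
After 'steady': P(storm) = 0.45·0.9356 / (0.45·0.9356 + 0.75·0.0644) ≈ 0.8970
After 'falling': P(storm) = 0.55·0.8970 / (0.55·0.8970 + 0.25·0.1030) ≈ 0.9504
After 'falling': P(storm) = 0.55·0.9504 / (0.55·0.9504 + 0.25·0.0496) ≈ 0.9768
After 'falling': P(storm) = 0.55·0.9768 / (0.55·0.9768 + 0.25·0.0232) ≈ 0.9893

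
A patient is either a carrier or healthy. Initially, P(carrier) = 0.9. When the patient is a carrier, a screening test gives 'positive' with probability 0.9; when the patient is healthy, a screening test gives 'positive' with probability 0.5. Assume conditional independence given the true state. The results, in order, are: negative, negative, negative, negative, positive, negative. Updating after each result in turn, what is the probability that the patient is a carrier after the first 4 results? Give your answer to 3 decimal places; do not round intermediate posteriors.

After 'negative': P(carrier) = 0.1·0.9000 / (0.1·0.9000 + 0.5·0.1000) ≈ 0.6429
After 'negative': P(carrier) = 0.1·0.6429 / (0.1·0.6429 + 0.5·0.3571) ≈ 0.2647
After 'negative': P(carrier) = 0.1·0.2647 / (0.1·0.2647 + 0.5·0.7353) ≈ 0.0672
After 'negative': P(carrier) = 0.1·0.0672 / (0.1·0.0672 + 0.5·0.9328) ≈ 0.0142

0.014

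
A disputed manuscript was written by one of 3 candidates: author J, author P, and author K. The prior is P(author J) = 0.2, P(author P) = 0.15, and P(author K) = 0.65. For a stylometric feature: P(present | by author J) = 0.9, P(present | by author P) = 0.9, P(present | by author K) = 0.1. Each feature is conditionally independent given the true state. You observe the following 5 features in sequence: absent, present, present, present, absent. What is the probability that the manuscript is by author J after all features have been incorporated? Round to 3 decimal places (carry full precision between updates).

After 'absent': normaliser = 0.1·0.2000 + 0.1·0.1500 + 0.9·0.6500; P(author J) ≈ 0.0323, P(author P) ≈ 0.0242, P(author K) ≈ 0.9435
After 'present': normaliser = 0.9·0.0323 + 0.9·0.0242 + 0.1·0.9435; P(author J) ≈ 0.2000, P(author P) ≈ 0.1500, P(author K) ≈ 0.6500
After 'present': normaliser = 0.9·0.2000 + 0.9·0.1500 + 0.1·0.6500; P(author J) ≈ 0.4737, P(author P) ≈ 0.3553, P(author K) ≈ 0.1711
After 'present': normaliser = 0.9·0.4737 + 0.9·0.3553 + 0.1·0.1711; P(author J) ≈ 0.5586, P(author P) ≈ 0.4190, P(author K) ≈ 0.0224
After 'absent': normaliser = 0.1·0.5586 + 0.1·0.4190 + 0.9·0.0224; P(author J) ≈ 0.4737, P(author P) ≈ 0.3553, P(author K) ≈ 0.1711

0.474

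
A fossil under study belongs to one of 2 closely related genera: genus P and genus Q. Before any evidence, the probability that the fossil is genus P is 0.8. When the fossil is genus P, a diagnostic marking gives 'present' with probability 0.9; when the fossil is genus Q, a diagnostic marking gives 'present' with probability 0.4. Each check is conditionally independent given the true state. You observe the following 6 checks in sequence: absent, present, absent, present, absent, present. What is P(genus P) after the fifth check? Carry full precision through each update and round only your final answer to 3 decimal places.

0.086

After 'absent': P(genus P) = 0.1·0.8000 / (0.1·0.8000 + 0.6·0.2000) ≈ 0.4000
After 'present': P(genus P) = 0.9·0.4000 / (0.9·0.4000 + 0.4·0.6000) ≈ 0.6000
After 'absent': P(genus P) = 0.1·0.6000 / (0.1·0.6000 + 0.6·0.4000) ≈ 0.2000
After 'present': P(genus P) = 0.9·0.2000 / (0.9·0.2000 + 0.4·0.8000) ≈ 0.3600
After 'absent': P(genus P) = 0.1·0.3600 / (0.1·0.3600 + 0.6·0.6400) ≈ 0.0857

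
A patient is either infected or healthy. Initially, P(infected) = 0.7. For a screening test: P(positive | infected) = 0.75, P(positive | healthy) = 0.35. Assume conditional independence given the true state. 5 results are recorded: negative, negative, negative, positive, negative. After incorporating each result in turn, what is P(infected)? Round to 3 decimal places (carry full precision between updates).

After 'negative': P(infected) = 0.25·0.7000 / (0.25·0.7000 + 0.65·0.3000) ≈ 0.4730
After 'negative': P(infected) = 0.25·0.4730 / (0.25·0.4730 + 0.65·0.5270) ≈ 0.2566
After 'negative': P(infected) = 0.25·0.2566 / (0.25·0.2566 + 0.65·0.7434) ≈ 0.1172
After 'positive': P(infected) = 0.75·0.1172 / (0.75·0.1172 + 0.35·0.8828) ≈ 0.2215
After 'negative': P(infected) = 0.25·0.2215 / (0.25·0.2215 + 0.65·0.7785) ≈ 0.0986

0.099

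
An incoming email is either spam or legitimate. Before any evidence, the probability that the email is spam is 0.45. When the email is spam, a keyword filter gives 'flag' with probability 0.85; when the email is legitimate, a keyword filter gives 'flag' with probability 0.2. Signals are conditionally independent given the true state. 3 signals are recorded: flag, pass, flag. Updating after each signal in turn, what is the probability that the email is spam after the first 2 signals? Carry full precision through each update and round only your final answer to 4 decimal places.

Apply Bayes' rule sequentially, carrying P(spam) forward.
After 'flag': P(spam) = 0.85·0.4500 / (0.85·0.4500 + 0.2·0.5500) ≈ 0.7766
After 'pass': P(spam) = 0.15·0.7766 / (0.15·0.7766 + 0.8·0.2234) ≈ 0.3947

0.3947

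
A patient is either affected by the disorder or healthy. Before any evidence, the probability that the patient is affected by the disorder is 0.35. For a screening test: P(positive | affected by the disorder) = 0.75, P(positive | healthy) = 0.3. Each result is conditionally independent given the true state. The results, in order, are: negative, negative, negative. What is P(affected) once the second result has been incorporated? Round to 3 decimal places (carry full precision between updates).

Apply Bayes' rule sequentially, carrying P(affected) forward.
After 'negative': P(affected) = 0.25·0.3500 / (0.25·0.3500 + 0.7·0.6500) ≈ 0.1613
After 'negative': P(affected) = 0.25·0.1613 / (0.25·0.1613 + 0.7·0.8387) ≈ 0.0643

0.064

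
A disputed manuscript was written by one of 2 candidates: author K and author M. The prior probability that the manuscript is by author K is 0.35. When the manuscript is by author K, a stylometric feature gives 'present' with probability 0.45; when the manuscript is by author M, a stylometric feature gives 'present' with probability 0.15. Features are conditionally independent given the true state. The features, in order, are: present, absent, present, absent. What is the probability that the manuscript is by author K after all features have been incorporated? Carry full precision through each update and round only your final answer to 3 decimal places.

0.670

Apply Bayes' rule sequentially, carrying P(author K) forward.
After 'present': P(author K) = 0.45·0.3500 / (0.45·0.3500 + 0.15·0.6500) ≈ 0.6176
After 'absent': P(author K) = 0.55·0.6176 / (0.55·0.6176 + 0.85·0.3824) ≈ 0.5111
After 'present': P(author K) = 0.45·0.5111 / (0.45·0.5111 + 0.15·0.4889) ≈ 0.7582
After 'absent': P(author K) = 0.55·0.7582 / (0.55·0.7582 + 0.85·0.2418) ≈ 0.6699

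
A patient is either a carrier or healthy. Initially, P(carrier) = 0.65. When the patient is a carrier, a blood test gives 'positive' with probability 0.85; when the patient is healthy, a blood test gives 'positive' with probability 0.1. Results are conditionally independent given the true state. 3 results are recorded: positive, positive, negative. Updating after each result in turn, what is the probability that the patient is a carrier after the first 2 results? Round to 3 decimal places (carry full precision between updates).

Each posterior becomes the prior for the next update.
After 'positive': P(carrier) = 0.85·0.6500 / (0.85·0.6500 + 0.1·0.3500) ≈ 0.9404
After 'positive': P(carrier) = 0.85·0.9404 / (0.85·0.9404 + 0.1·0.0596) ≈ 0.9926

0.993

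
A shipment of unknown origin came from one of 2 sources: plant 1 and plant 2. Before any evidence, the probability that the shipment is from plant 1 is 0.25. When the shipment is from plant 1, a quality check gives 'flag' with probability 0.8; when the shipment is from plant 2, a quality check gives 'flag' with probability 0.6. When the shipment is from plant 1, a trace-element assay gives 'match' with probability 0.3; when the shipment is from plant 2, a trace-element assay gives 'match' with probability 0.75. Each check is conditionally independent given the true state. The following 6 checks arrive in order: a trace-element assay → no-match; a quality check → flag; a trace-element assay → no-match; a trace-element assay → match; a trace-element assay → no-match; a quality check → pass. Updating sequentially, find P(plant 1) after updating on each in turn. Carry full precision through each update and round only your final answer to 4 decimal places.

0.6612

After a trace-element assay='no-match': P(plant 1) = 0.7·0.2500 / (0.7·0.2500 + 0.25·0.7500) ≈ 0.4828
After a quality check='flag': P(plant 1) = 0.8·0.4828 / (0.8·0.4828 + 0.6·0.5172) ≈ 0.5545
After a trace-element assay='no-match': P(plant 1) = 0.7·0.5545 / (0.7·0.5545 + 0.25·0.4455) ≈ 0.7770
After a trace-element assay='match': P(plant 1) = 0.3·0.7770 / (0.3·0.7770 + 0.75·0.2230) ≈ 0.5823
After a trace-element assay='no-match': P(plant 1) = 0.7·0.5823 / (0.7·0.5823 + 0.25·0.4177) ≈ 0.7960
After a quality check='pass': P(plant 1) = 0.2·0.7960 / (0.2·0.7960 + 0.4·0.2040) ≈ 0.6612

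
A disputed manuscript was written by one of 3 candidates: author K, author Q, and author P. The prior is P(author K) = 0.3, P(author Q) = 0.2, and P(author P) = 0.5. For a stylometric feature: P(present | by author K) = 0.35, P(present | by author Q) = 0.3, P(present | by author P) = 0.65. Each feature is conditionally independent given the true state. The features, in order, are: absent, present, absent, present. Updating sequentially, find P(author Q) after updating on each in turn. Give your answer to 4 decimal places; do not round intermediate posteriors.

Each posterior becomes the prior for the next update.
After 'absent': normaliser = 0.65·0.3000 + 0.7·0.2000 + 0.35·0.5000; P(author K) ≈ 0.3824, P(author Q) ≈ 0.2745, P(author P) ≈ 0.3431
After 'present': normaliser = 0.35·0.3824 + 0.3·0.2745 + 0.65·0.3431; P(author K) ≈ 0.3047, P(author Q) ≈ 0.1875, P(author P) ≈ 0.5078
After 'absent': normaliser = 0.65·0.3047 + 0.7·0.1875 + 0.35·0.5078; P(author K) ≈ 0.3906, P(author Q) ≈ 0.2589, P(author P) ≈ 0.3505
After 'present': normaliser = 0.35·0.3906 + 0.3·0.2589 + 0.65·0.3505; P(author K) ≈ 0.3091, P(author Q) ≈ 0.1756, P(author P) ≈ 0.5152

0.1756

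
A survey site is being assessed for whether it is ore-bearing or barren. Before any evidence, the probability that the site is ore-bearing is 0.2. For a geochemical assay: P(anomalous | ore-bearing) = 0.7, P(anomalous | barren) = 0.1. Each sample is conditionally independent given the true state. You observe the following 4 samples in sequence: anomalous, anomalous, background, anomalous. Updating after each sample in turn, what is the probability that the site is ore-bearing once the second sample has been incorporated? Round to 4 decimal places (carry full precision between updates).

After 'anomalous': P(ore) = 0.7·0.2000 / (0.7·0.2000 + 0.1·0.8000) ≈ 0.6364
After 'anomalous': P(ore) = 0.7·0.6364 / (0.7·0.6364 + 0.1·0.3636) ≈ 0.9245

0.9245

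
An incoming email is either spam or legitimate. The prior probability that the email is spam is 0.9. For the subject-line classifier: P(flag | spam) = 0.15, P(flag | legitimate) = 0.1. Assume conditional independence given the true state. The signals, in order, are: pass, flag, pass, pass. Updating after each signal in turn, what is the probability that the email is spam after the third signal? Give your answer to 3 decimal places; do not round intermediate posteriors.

Each posterior becomes the prior for the next update.
After 'pass': P(spam) = 0.85·0.9000 / (0.85·0.9000 + 0.9·0.1000) ≈ 0.8947
After 'flag': P(spam) = 0.15·0.8947 / (0.15·0.8947 + 0.1·0.1053) ≈ 0.9273
After 'pass': P(spam) = 0.85·0.9273 / (0.85·0.9273 + 0.9·0.0727) ≈ 0.9233

0.923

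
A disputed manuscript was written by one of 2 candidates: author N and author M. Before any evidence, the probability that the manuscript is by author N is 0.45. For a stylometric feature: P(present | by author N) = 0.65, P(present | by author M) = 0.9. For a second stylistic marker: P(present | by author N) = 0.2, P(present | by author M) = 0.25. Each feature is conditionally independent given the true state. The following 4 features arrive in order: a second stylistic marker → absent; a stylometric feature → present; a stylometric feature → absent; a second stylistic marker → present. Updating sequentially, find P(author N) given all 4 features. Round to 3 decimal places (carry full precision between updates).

0.638

After a second stylistic marker='absent': P(author N) = 0.8·0.4500 / (0.8·0.4500 + 0.75·0.5500) ≈ 0.4660
After a stylometric feature='present': P(author N) = 0.65·0.4660 / (0.65·0.4660 + 0.9·0.5340) ≈ 0.3866
After a stylometric feature='absent': P(author N) = 0.35·0.3866 / (0.35·0.3866 + 0.1·0.6134) ≈ 0.6881
After a second stylistic marker='present': P(author N) = 0.2·0.6881 / (0.2·0.6881 + 0.25·0.3119) ≈ 0.6383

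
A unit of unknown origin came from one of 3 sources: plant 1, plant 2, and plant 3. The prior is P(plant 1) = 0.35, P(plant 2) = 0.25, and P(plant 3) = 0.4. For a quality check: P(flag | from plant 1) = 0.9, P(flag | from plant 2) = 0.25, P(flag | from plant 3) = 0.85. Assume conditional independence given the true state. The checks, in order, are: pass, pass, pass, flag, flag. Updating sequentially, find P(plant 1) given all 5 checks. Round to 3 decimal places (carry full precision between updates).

0.036

After 'pass': normaliser = 0.1·0.3500 + 0.75·0.2500 + 0.15·0.4000; P(plant 1) ≈ 0.1239, P(plant 2) ≈ 0.6637, P(plant 3) ≈ 0.2124
After 'pass': normaliser = 0.1·0.1239 + 0.75·0.6637 + 0.15·0.2124; P(plant 1) ≈ 0.0229, P(plant 2) ≈ 0.9184, P(plant 3) ≈ 0.0588
After 'pass': normaliser = 0.1·0.0229 + 0.75·0.9184 + 0.15·0.0588; P(plant 1) ≈ 0.0033, P(plant 2) ≈ 0.9841, P(plant 3) ≈ 0.0126
After 'flag': normaliser = 0.9·0.0033 + 0.25·0.9841 + 0.85·0.0126; P(plant 1) ≈ 0.0113, P(plant 2) ≈ 0.9474, P(plant 3) ≈ 0.0412
After 'flag': normaliser = 0.9·0.0113 + 0.25·0.9474 + 0.85·0.0412; P(plant 1) ≈ 0.0361, P(plant 2) ≈ 0.8396, P(plant 3) ≈ 0.1242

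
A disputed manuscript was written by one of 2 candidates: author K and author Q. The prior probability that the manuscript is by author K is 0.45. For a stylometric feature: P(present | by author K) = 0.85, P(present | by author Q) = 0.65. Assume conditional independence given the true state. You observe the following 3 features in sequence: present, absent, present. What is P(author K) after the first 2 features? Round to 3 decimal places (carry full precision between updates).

0.314

After 'present': P(author K) = 0.85·0.4500 / (0.85·0.4500 + 0.65·0.5500) ≈ 0.5169
After 'absent': P(author K) = 0.15·0.5169 / (0.15·0.5169 + 0.35·0.4831) ≈ 0.3144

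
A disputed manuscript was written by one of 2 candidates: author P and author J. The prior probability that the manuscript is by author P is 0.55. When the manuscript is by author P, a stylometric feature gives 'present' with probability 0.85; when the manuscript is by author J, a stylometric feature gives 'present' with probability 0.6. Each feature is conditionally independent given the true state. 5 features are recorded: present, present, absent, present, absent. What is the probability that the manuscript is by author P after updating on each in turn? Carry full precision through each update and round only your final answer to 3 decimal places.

0.328

After 'present': P(author P) = 0.85·0.5500 / (0.85·0.5500 + 0.6·0.4500) ≈ 0.6339
After 'present': P(author P) = 0.85·0.6339 / (0.85·0.6339 + 0.6·0.3661) ≈ 0.7104
After 'absent': P(author P) = 0.15·0.7104 / (0.15·0.7104 + 0.4·0.2896) ≈ 0.4791
After 'present': P(author P) = 0.85·0.4791 / (0.85·0.4791 + 0.6·0.5209) ≈ 0.5658
After 'absent': P(author P) = 0.15·0.5658 / (0.15·0.5658 + 0.4·0.4342) ≈ 0.3283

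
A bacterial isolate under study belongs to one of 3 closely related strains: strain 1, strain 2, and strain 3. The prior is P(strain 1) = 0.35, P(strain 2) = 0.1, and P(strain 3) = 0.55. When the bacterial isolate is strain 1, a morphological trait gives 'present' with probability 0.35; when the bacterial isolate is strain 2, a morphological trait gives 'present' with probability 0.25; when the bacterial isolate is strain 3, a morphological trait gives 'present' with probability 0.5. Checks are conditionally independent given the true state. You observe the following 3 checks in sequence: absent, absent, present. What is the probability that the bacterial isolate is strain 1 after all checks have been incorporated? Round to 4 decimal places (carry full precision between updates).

Each posterior becomes the prior for the next update.
After 'absent': normaliser = 0.65·0.3500 + 0.75·0.1000 + 0.5·0.5500; P(strain 1) ≈ 0.3939, P(strain 2) ≈ 0.1299, P(strain 3) ≈ 0.4762
After 'absent': normaliser = 0.65·0.3939 + 0.75·0.1299 + 0.5·0.4762; P(strain 1) ≈ 0.4329, P(strain 2) ≈ 0.1647, P(strain 3) ≈ 0.4025
After 'present': normaliser = 0.35·0.4329 + 0.25·0.1647 + 0.5·0.4025; P(strain 1) ≈ 0.3846, P(strain 2) ≈ 0.1045, P(strain 3) ≈ 0.5109

0.3846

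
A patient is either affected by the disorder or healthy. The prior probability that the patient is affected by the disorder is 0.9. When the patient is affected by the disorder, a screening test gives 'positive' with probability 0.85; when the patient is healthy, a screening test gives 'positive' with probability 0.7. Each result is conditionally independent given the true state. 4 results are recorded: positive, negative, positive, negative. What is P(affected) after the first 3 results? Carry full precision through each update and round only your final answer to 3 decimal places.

After 'positive': P(affected) = 0.85·0.9000 / (0.85·0.9000 + 0.7·0.1000) ≈ 0.9162
After 'negative': P(affected) = 0.15·0.9162 / (0.15·0.9162 + 0.3·0.0838) ≈ 0.8453
After 'positive': P(affected) = 0.85·0.8453 / (0.85·0.8453 + 0.7·0.1547) ≈ 0.8690

0.869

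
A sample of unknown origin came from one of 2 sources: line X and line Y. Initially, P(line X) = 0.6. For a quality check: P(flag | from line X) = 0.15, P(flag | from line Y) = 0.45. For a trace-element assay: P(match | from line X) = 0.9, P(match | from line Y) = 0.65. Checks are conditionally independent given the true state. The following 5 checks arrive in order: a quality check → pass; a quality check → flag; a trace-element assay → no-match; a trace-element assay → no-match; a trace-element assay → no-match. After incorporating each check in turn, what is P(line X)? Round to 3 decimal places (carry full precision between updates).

0.018

Each posterior becomes the prior for the next update.
After a quality check='pass': P(line X) = 0.85·0.6000 / (0.85·0.6000 + 0.55·0.4000) ≈ 0.6986
After a quality check='flag': P(line X) = 0.15·0.6986 / (0.15·0.6986 + 0.45·0.3014) ≈ 0.4359
After a trace-element assay='no-match': P(line X) = 0.1·0.4359 / (0.1·0.4359 + 0.35·0.5641) ≈ 0.1809
After a trace-element assay='no-match': P(line X) = 0.1·0.1809 / (0.1·0.1809 + 0.35·0.8191) ≈ 0.0593
After a trace-element assay='no-match': P(line X) = 0.1·0.0593 / (0.1·0.0593 + 0.35·0.9407) ≈ 0.0177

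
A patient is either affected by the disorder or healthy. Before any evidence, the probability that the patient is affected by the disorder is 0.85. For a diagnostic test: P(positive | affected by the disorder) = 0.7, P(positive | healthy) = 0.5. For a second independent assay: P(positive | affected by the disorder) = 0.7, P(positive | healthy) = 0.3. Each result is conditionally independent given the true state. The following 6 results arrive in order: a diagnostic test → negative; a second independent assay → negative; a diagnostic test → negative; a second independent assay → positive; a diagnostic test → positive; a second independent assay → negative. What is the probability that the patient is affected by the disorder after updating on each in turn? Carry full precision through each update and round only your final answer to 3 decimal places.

Apply Bayes' rule sequentially, carrying P(affected) forward.
After a diagnostic test='negative': P(affected) = 0.3·0.8500 / (0.3·0.8500 + 0.5·0.1500) ≈ 0.7727
After a second independent assay='negative': P(affected) = 0.3·0.7727 / (0.3·0.7727 + 0.7·0.2273) ≈ 0.5930
After a diagnostic test='negative': P(affected) = 0.3·0.5930 / (0.3·0.5930 + 0.5·0.4070) ≈ 0.4665
After a second independent assay='positive': P(affected) = 0.7·0.4665 / (0.7·0.4665 + 0.3·0.5335) ≈ 0.6711
After a diagnostic test='positive': P(affected) = 0.7·0.6711 / (0.7·0.6711 + 0.5·0.3289) ≈ 0.7407
After a second independent assay='negative': P(affected) = 0.3·0.7407 / (0.3·0.7407 + 0.7·0.2593) ≈ 0.5504

0.550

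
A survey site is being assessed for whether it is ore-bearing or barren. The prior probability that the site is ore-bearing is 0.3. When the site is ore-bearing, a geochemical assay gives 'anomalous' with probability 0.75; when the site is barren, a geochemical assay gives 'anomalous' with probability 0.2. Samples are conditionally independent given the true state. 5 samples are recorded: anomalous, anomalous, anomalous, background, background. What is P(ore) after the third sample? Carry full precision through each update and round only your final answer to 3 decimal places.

0.958

After 'anomalous': P(ore) = 0.75·0.3000 / (0.75·0.3000 + 0.2·0.7000) ≈ 0.6164
After 'anomalous': P(ore) = 0.75·0.6164 / (0.75·0.6164 + 0.2·0.3836) ≈ 0.8577
After 'anomalous': P(ore) = 0.75·0.8577 / (0.75·0.8577 + 0.2·0.1423) ≈ 0.9576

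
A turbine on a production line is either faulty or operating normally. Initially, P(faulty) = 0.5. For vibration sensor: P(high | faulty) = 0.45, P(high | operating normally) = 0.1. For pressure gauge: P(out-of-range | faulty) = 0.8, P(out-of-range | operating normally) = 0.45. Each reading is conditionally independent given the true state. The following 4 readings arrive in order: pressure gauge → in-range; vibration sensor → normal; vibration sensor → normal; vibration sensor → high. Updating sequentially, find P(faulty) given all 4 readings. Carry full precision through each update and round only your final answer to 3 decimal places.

0.379

Each posterior becomes the prior for the next update.
After pressure gauge='in-range': P(faulty) = 0.2·0.5000 / (0.2·0.5000 + 0.55·0.5000) ≈ 0.2667
After vibration sensor='normal': P(faulty) = 0.55·0.2667 / (0.55·0.2667 + 0.9·0.7333) ≈ 0.1818
After vibration sensor='normal': P(faulty) = 0.55·0.1818 / (0.55·0.1818 + 0.9·0.8182) ≈ 0.1196
After vibration sensor='high': P(faulty) = 0.45·0.1196 / (0.45·0.1196 + 0.1·0.8804) ≈ 0.3793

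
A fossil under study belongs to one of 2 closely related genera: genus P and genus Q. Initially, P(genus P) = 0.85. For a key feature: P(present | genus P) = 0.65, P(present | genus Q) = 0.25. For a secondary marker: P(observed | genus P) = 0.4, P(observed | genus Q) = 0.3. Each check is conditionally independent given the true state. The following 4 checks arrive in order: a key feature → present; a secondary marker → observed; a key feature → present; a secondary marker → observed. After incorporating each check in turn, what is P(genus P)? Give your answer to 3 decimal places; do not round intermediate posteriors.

After a key feature='present': P(genus P) = 0.65·0.8500 / (0.65·0.8500 + 0.25·0.1500) ≈ 0.9364
After a secondary marker='observed': P(genus P) = 0.4·0.9364 / (0.4·0.9364 + 0.3·0.0636) ≈ 0.9516
After a key feature='present': P(genus P) = 0.65·0.9516 / (0.65·0.9516 + 0.25·0.0484) ≈ 0.9808
After a secondary marker='observed': P(genus P) = 0.4·0.9808 / (0.4·0.9808 + 0.3·0.0192) ≈ 0.9855

0.986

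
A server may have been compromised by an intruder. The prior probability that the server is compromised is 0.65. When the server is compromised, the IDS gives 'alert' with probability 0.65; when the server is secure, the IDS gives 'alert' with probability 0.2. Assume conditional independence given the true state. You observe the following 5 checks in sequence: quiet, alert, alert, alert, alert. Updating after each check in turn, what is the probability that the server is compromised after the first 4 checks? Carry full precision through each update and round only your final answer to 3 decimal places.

After 'quiet': P(compromised) = 0.35·0.6500 / (0.35·0.6500 + 0.8·0.3500) ≈ 0.4483
After 'alert': P(compromised) = 0.65·0.4483 / (0.65·0.4483 + 0.2·0.5517) ≈ 0.7253
After 'alert': P(compromised) = 0.65·0.7253 / (0.65·0.7253 + 0.2·0.2747) ≈ 0.8956
After 'alert': P(compromised) = 0.65·0.8956 / (0.65·0.8956 + 0.2·0.1044) ≈ 0.9654

0.965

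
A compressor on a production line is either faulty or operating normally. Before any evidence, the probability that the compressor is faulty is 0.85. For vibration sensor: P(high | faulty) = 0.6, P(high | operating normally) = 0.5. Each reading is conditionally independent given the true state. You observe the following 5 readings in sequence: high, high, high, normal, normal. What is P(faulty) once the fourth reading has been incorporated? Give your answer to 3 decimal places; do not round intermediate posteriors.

0.887

After 'high': P(faulty) = 0.6·0.8500 / (0.6·0.8500 + 0.5·0.1500) ≈ 0.8718
After 'high': P(faulty) = 0.6·0.8718 / (0.6·0.8718 + 0.5·0.1282) ≈ 0.8908
After 'high': P(faulty) = 0.6·0.8908 / (0.6·0.8908 + 0.5·0.1092) ≈ 0.9073
After 'normal': P(faulty) = 0.4·0.9073 / (0.4·0.9073 + 0.5·0.0927) ≈ 0.8868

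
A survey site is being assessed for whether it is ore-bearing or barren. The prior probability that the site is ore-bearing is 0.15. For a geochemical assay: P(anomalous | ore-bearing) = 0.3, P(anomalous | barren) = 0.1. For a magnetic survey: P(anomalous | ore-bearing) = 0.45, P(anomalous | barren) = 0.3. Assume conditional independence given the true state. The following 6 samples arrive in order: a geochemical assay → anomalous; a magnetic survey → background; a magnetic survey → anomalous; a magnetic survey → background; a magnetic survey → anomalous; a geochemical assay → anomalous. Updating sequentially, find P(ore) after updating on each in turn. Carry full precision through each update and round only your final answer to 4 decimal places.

0.6881

After a geochemical assay='anomalous': P(ore) = 0.3·0.1500 / (0.3·0.1500 + 0.1·0.8500) ≈ 0.3462
After a magnetic survey='background': P(ore) = 0.55·0.3462 / (0.55·0.3462 + 0.7·0.6538) ≈ 0.2938
After a magnetic survey='anomalous': P(ore) = 0.45·0.2938 / (0.45·0.2938 + 0.3·0.7062) ≈ 0.3842
After a magnetic survey='background': P(ore) = 0.55·0.3842 / (0.55·0.3842 + 0.7·0.6158) ≈ 0.3290
After a magnetic survey='anomalous': P(ore) = 0.45·0.3290 / (0.45·0.3290 + 0.3·0.6710) ≈ 0.4238
After a geochemical assay='anomalous': P(ore) = 0.3·0.4238 / (0.3·0.4238 + 0.1·0.5762) ≈ 0.6881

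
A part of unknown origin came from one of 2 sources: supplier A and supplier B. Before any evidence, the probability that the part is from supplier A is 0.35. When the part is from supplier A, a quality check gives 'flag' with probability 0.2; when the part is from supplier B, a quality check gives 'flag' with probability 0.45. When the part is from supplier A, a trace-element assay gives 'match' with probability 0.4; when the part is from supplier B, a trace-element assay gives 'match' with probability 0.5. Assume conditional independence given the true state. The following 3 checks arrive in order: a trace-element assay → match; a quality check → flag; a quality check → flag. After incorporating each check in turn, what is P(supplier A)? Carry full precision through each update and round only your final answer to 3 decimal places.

0.078

Apply Bayes' rule sequentially, carrying P(supplier A) forward.
After a trace-element assay='match': P(supplier A) = 0.4·0.3500 / (0.4·0.3500 + 0.5·0.6500) ≈ 0.3011
After a quality check='flag': P(supplier A) = 0.2·0.3011 / (0.2·0.3011 + 0.45·0.6989) ≈ 0.1607
After a quality check='flag': P(supplier A) = 0.2·0.1607 / (0.2·0.1607 + 0.45·0.8393) ≈ 0.0784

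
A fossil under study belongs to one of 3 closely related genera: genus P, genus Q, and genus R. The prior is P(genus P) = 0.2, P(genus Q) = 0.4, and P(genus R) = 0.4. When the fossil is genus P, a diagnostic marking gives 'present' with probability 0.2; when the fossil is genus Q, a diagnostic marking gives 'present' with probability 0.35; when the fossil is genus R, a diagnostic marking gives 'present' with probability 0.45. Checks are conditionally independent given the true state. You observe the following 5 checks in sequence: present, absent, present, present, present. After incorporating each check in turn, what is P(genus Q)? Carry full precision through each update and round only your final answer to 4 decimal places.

0.2960

Apply Bayes' rule sequentially, carrying P(genus Q) forward.
After 'present': normaliser = 0.2·0.2000 + 0.35·0.4000 + 0.45·0.4000; P(genus P) ≈ 0.1111, P(genus Q) ≈ 0.3889, P(genus R) ≈ 0.5000
After 'absent': normaliser = 0.8·0.1111 + 0.65·0.3889 + 0.55·0.5000; P(genus P) ≈ 0.1441, P(genus Q) ≈ 0.4099, P(genus R) ≈ 0.4459
After 'present': normaliser = 0.2·0.1441 + 0.35·0.4099 + 0.45·0.4459; P(genus P) ≈ 0.0773, P(genus Q) ≈ 0.3847, P(genus R) ≈ 0.5380
After 'present': normaliser = 0.2·0.0773 + 0.35·0.3847 + 0.45·0.5380; P(genus P) ≈ 0.0394, P(genus Q) ≈ 0.3433, P(genus R) ≈ 0.6173
After 'present': normaliser = 0.2·0.0394 + 0.35·0.3433 + 0.45·0.6173; P(genus P) ≈ 0.0194, P(genus Q) ≈ 0.2960, P(genus R) ≈ 0.6845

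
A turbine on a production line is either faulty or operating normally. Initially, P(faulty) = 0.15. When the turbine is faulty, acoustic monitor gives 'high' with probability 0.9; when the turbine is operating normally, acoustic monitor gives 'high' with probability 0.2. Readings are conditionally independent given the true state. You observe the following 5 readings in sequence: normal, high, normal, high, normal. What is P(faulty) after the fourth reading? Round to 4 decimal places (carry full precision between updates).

After 'normal': P(faulty) = 0.1·0.1500 / (0.1·0.1500 + 0.8·0.8500) ≈ 0.0216
After 'high': P(faulty) = 0.9·0.0216 / (0.9·0.0216 + 0.2·0.9784) ≈ 0.0903
After 'normal': P(faulty) = 0.1·0.0903 / (0.1·0.0903 + 0.8·0.9097) ≈ 0.0123
After 'high': P(faulty) = 0.9·0.0123 / (0.9·0.0123 + 0.2·0.9877) ≈ 0.0529

0.0529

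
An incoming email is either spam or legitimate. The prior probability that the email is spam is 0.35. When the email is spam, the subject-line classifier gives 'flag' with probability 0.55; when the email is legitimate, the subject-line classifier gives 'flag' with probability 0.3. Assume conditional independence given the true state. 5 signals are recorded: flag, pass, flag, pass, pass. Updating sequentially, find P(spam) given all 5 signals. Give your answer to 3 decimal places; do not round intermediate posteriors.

0.325

After 'flag': P(spam) = 0.55·0.3500 / (0.55·0.3500 + 0.3·0.6500) ≈ 0.4968
After 'pass': P(spam) = 0.45·0.4968 / (0.45·0.4968 + 0.7·0.5032) ≈ 0.3882
After 'flag': P(spam) = 0.55·0.3882 / (0.55·0.3882 + 0.3·0.6118) ≈ 0.5378
After 'pass': P(spam) = 0.45·0.5378 / (0.45·0.5378 + 0.7·0.4622) ≈ 0.4279
After 'pass': P(spam) = 0.45·0.4279 / (0.45·0.4279 + 0.7·0.5721) ≈ 0.3247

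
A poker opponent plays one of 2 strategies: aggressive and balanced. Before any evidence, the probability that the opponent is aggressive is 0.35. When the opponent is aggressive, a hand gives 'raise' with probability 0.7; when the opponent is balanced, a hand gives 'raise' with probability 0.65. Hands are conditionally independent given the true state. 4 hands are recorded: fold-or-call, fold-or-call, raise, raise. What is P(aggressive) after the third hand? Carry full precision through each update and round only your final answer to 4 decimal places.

Each posterior becomes the prior for the next update.
After 'fold-or-call': P(aggressive) = 0.3·0.3500 / (0.3·0.3500 + 0.35·0.6500) ≈ 0.3158
After 'fold-or-call': P(aggressive) = 0.3·0.3158 / (0.3·0.3158 + 0.35·0.6842) ≈ 0.2835
After 'raise': P(aggressive) = 0.7·0.2835 / (0.7·0.2835 + 0.65·0.7165) ≈ 0.2988

0.2988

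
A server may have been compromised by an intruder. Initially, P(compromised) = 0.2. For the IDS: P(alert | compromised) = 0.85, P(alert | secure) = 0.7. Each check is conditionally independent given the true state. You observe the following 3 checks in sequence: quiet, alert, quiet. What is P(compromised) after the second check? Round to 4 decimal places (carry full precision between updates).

After 'quiet': P(compromised) = 0.15·0.2000 / (0.15·0.2000 + 0.3·0.8000) ≈ 0.1111
After 'alert': P(compromised) = 0.85·0.1111 / (0.85·0.1111 + 0.7·0.8889) ≈ 0.1318

0.1318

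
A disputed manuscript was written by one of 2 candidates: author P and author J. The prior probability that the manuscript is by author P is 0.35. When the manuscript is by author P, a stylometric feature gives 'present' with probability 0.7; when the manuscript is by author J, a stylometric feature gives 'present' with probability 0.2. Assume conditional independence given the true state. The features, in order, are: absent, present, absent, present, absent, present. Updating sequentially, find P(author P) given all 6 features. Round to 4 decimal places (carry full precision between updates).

0.5490

After 'absent': P(author P) = 0.3·0.3500 / (0.3·0.3500 + 0.8·0.6500) ≈ 0.1680
After 'present': P(author P) = 0.7·0.1680 / (0.7·0.1680 + 0.2·0.8320) ≈ 0.4141
After 'absent': P(author P) = 0.3·0.4141 / (0.3·0.4141 + 0.8·0.5859) ≈ 0.2095
After 'present': P(author P) = 0.7·0.2095 / (0.7·0.2095 + 0.2·0.7905) ≈ 0.4812
After 'absent': P(author P) = 0.3·0.4812 / (0.3·0.4812 + 0.8·0.5188) ≈ 0.2581
After 'present': P(author P) = 0.7·0.2581 / (0.7·0.2581 + 0.2·0.7419) ≈ 0.5490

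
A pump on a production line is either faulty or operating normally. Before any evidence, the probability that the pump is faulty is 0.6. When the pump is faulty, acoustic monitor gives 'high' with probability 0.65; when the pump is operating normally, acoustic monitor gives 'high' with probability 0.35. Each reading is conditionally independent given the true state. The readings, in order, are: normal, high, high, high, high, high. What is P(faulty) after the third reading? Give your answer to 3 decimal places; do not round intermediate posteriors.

After 'normal': P(faulty) = 0.35·0.6000 / (0.35·0.6000 + 0.65·0.4000) ≈ 0.4468
After 'high': P(faulty) = 0.65·0.4468 / (0.65·0.4468 + 0.35·0.5532) ≈ 0.6000
After 'high': P(faulty) = 0.65·0.6000 / (0.65·0.6000 + 0.35·0.4000) ≈ 0.7358

0.736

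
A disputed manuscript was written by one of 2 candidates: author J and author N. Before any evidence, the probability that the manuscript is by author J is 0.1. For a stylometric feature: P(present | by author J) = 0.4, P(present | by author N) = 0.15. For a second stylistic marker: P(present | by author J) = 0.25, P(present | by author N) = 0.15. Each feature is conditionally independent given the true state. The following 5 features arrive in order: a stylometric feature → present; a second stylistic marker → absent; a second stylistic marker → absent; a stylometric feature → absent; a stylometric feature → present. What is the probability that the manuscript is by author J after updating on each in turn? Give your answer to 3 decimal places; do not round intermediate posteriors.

0.303

After a stylometric feature='present': P(author J) = 0.4·0.1000 / (0.4·0.1000 + 0.15·0.9000) ≈ 0.2286
After a second stylistic marker='absent': P(author J) = 0.75·0.2286 / (0.75·0.2286 + 0.85·0.7714) ≈ 0.2073
After a second stylistic marker='absent': P(author J) = 0.75·0.2073 / (0.75·0.2073 + 0.85·0.7927) ≈ 0.1874
After a stylometric feature='absent': P(author J) = 0.6·0.1874 / (0.6·0.1874 + 0.85·0.8126) ≈ 0.1400
After a stylometric feature='present': P(author J) = 0.4·0.1400 / (0.4·0.1400 + 0.15·0.8600) ≈ 0.3028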